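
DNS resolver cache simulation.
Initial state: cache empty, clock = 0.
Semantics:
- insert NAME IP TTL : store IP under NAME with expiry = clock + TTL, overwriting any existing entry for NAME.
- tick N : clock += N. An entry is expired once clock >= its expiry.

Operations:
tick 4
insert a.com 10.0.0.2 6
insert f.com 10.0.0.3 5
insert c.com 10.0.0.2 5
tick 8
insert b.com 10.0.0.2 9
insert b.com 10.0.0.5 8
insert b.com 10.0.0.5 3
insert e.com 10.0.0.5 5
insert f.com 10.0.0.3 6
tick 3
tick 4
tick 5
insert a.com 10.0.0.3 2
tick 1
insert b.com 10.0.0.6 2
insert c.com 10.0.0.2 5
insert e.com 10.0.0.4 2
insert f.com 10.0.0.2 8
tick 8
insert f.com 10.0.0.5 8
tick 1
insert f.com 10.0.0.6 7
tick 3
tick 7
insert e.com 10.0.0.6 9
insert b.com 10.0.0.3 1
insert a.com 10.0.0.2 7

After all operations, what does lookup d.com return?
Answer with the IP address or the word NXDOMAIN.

Op 1: tick 4 -> clock=4.
Op 2: insert a.com -> 10.0.0.2 (expiry=4+6=10). clock=4
Op 3: insert f.com -> 10.0.0.3 (expiry=4+5=9). clock=4
Op 4: insert c.com -> 10.0.0.2 (expiry=4+5=9). clock=4
Op 5: tick 8 -> clock=12. purged={a.com,c.com,f.com}
Op 6: insert b.com -> 10.0.0.2 (expiry=12+9=21). clock=12
Op 7: insert b.com -> 10.0.0.5 (expiry=12+8=20). clock=12
Op 8: insert b.com -> 10.0.0.5 (expiry=12+3=15). clock=12
Op 9: insert e.com -> 10.0.0.5 (expiry=12+5=17). clock=12
Op 10: insert f.com -> 10.0.0.3 (expiry=12+6=18). clock=12
Op 11: tick 3 -> clock=15. purged={b.com}
Op 12: tick 4 -> clock=19. purged={e.com,f.com}
Op 13: tick 5 -> clock=24.
Op 14: insert a.com -> 10.0.0.3 (expiry=24+2=26). clock=24
Op 15: tick 1 -> clock=25.
Op 16: insert b.com -> 10.0.0.6 (expiry=25+2=27). clock=25
Op 17: insert c.com -> 10.0.0.2 (expiry=25+5=30). clock=25
Op 18: insert e.com -> 10.0.0.4 (expiry=25+2=27). clock=25
Op 19: insert f.com -> 10.0.0.2 (expiry=25+8=33). clock=25
Op 20: tick 8 -> clock=33. purged={a.com,b.com,c.com,e.com,f.com}
Op 21: insert f.com -> 10.0.0.5 (expiry=33+8=41). clock=33
Op 22: tick 1 -> clock=34.
Op 23: insert f.com -> 10.0.0.6 (expiry=34+7=41). clock=34
Op 24: tick 3 -> clock=37.
Op 25: tick 7 -> clock=44. purged={f.com}
Op 26: insert e.com -> 10.0.0.6 (expiry=44+9=53). clock=44
Op 27: insert b.com -> 10.0.0.3 (expiry=44+1=45). clock=44
Op 28: insert a.com -> 10.0.0.2 (expiry=44+7=51). clock=44
lookup d.com: not in cache (expired or never inserted)

Answer: NXDOMAIN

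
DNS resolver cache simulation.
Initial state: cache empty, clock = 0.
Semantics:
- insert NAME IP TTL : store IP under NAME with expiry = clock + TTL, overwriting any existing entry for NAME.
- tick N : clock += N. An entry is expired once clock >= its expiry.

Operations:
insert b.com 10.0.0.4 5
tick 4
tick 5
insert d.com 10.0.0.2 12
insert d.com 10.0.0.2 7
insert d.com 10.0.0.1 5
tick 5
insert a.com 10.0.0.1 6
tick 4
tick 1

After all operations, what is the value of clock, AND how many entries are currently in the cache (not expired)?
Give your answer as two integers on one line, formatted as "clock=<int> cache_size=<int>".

Answer: clock=19 cache_size=1

Derivation:
Op 1: insert b.com -> 10.0.0.4 (expiry=0+5=5). clock=0
Op 2: tick 4 -> clock=4.
Op 3: tick 5 -> clock=9. purged={b.com}
Op 4: insert d.com -> 10.0.0.2 (expiry=9+12=21). clock=9
Op 5: insert d.com -> 10.0.0.2 (expiry=9+7=16). clock=9
Op 6: insert d.com -> 10.0.0.1 (expiry=9+5=14). clock=9
Op 7: tick 5 -> clock=14. purged={d.com}
Op 8: insert a.com -> 10.0.0.1 (expiry=14+6=20). clock=14
Op 9: tick 4 -> clock=18.
Op 10: tick 1 -> clock=19.
Final clock = 19
Final cache (unexpired): {a.com} -> size=1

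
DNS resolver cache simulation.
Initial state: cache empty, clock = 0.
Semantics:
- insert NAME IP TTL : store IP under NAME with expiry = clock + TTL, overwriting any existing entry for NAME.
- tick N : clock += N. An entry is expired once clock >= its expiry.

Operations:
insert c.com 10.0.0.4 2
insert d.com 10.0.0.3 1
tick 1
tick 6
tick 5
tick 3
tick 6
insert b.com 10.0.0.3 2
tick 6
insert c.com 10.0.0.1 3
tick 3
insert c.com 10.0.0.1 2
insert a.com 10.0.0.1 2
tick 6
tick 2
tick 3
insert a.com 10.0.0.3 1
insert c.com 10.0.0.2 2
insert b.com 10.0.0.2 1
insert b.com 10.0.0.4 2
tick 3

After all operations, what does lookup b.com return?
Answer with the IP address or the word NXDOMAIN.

Answer: NXDOMAIN

Derivation:
Op 1: insert c.com -> 10.0.0.4 (expiry=0+2=2). clock=0
Op 2: insert d.com -> 10.0.0.3 (expiry=0+1=1). clock=0
Op 3: tick 1 -> clock=1. purged={d.com}
Op 4: tick 6 -> clock=7. purged={c.com}
Op 5: tick 5 -> clock=12.
Op 6: tick 3 -> clock=15.
Op 7: tick 6 -> clock=21.
Op 8: insert b.com -> 10.0.0.3 (expiry=21+2=23). clock=21
Op 9: tick 6 -> clock=27. purged={b.com}
Op 10: insert c.com -> 10.0.0.1 (expiry=27+3=30). clock=27
Op 11: tick 3 -> clock=30. purged={c.com}
Op 12: insert c.com -> 10.0.0.1 (expiry=30+2=32). clock=30
Op 13: insert a.com -> 10.0.0.1 (expiry=30+2=32). clock=30
Op 14: tick 6 -> clock=36. purged={a.com,c.com}
Op 15: tick 2 -> clock=38.
Op 16: tick 3 -> clock=41.
Op 17: insert a.com -> 10.0.0.3 (expiry=41+1=42). clock=41
Op 18: insert c.com -> 10.0.0.2 (expiry=41+2=43). clock=41
Op 19: insert b.com -> 10.0.0.2 (expiry=41+1=42). clock=41
Op 20: insert b.com -> 10.0.0.4 (expiry=41+2=43). clock=41
Op 21: tick 3 -> clock=44. purged={a.com,b.com,c.com}
lookup b.com: not in cache (expired or never inserted)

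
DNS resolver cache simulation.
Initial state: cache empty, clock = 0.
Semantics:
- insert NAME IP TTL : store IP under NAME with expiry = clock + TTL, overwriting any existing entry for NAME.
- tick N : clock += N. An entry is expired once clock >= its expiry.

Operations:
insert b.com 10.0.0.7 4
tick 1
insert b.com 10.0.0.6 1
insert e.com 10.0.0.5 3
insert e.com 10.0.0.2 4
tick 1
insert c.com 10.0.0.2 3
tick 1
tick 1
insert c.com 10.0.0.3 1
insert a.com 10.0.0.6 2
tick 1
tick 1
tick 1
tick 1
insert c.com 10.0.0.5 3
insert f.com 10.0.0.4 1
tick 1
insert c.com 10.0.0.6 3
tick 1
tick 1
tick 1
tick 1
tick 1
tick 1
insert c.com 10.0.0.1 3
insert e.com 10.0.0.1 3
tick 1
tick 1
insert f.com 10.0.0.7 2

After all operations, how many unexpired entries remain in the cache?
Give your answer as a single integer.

Answer: 3

Derivation:
Op 1: insert b.com -> 10.0.0.7 (expiry=0+4=4). clock=0
Op 2: tick 1 -> clock=1.
Op 3: insert b.com -> 10.0.0.6 (expiry=1+1=2). clock=1
Op 4: insert e.com -> 10.0.0.5 (expiry=1+3=4). clock=1
Op 5: insert e.com -> 10.0.0.2 (expiry=1+4=5). clock=1
Op 6: tick 1 -> clock=2. purged={b.com}
Op 7: insert c.com -> 10.0.0.2 (expiry=2+3=5). clock=2
Op 8: tick 1 -> clock=3.
Op 9: tick 1 -> clock=4.
Op 10: insert c.com -> 10.0.0.3 (expiry=4+1=5). clock=4
Op 11: insert a.com -> 10.0.0.6 (expiry=4+2=6). clock=4
Op 12: tick 1 -> clock=5. purged={c.com,e.com}
Op 13: tick 1 -> clock=6. purged={a.com}
Op 14: tick 1 -> clock=7.
Op 15: tick 1 -> clock=8.
Op 16: insert c.com -> 10.0.0.5 (expiry=8+3=11). clock=8
Op 17: insert f.com -> 10.0.0.4 (expiry=8+1=9). clock=8
Op 18: tick 1 -> clock=9. purged={f.com}
Op 19: insert c.com -> 10.0.0.6 (expiry=9+3=12). clock=9
Op 20: tick 1 -> clock=10.
Op 21: tick 1 -> clock=11.
Op 22: tick 1 -> clock=12. purged={c.com}
Op 23: tick 1 -> clock=13.
Op 24: tick 1 -> clock=14.
Op 25: tick 1 -> clock=15.
Op 26: insert c.com -> 10.0.0.1 (expiry=15+3=18). clock=15
Op 27: insert e.com -> 10.0.0.1 (expiry=15+3=18). clock=15
Op 28: tick 1 -> clock=16.
Op 29: tick 1 -> clock=17.
Op 30: insert f.com -> 10.0.0.7 (expiry=17+2=19). clock=17
Final cache (unexpired): {c.com,e.com,f.com} -> size=3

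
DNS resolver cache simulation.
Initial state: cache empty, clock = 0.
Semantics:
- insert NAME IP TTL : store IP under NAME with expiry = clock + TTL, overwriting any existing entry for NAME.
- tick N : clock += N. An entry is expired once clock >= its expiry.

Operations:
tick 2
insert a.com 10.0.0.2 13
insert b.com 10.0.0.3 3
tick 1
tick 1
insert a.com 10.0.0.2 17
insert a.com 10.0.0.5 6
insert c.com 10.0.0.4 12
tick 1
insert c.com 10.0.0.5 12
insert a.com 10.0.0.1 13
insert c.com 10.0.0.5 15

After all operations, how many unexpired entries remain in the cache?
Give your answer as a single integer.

Op 1: tick 2 -> clock=2.
Op 2: insert a.com -> 10.0.0.2 (expiry=2+13=15). clock=2
Op 3: insert b.com -> 10.0.0.3 (expiry=2+3=5). clock=2
Op 4: tick 1 -> clock=3.
Op 5: tick 1 -> clock=4.
Op 6: insert a.com -> 10.0.0.2 (expiry=4+17=21). clock=4
Op 7: insert a.com -> 10.0.0.5 (expiry=4+6=10). clock=4
Op 8: insert c.com -> 10.0.0.4 (expiry=4+12=16). clock=4
Op 9: tick 1 -> clock=5. purged={b.com}
Op 10: insert c.com -> 10.0.0.5 (expiry=5+12=17). clock=5
Op 11: insert a.com -> 10.0.0.1 (expiry=5+13=18). clock=5
Op 12: insert c.com -> 10.0.0.5 (expiry=5+15=20). clock=5
Final cache (unexpired): {a.com,c.com} -> size=2

Answer: 2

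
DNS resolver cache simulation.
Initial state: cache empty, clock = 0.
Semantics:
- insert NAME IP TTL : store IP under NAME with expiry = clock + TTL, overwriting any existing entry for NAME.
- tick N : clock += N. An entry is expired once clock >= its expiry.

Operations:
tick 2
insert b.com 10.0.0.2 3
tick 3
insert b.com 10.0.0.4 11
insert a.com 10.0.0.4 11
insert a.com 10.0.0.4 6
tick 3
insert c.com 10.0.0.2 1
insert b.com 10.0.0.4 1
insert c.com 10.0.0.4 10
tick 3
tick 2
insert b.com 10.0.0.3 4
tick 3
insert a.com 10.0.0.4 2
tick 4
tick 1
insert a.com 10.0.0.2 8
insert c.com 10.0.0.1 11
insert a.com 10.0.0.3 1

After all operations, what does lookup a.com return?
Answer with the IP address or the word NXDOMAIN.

Answer: 10.0.0.3

Derivation:
Op 1: tick 2 -> clock=2.
Op 2: insert b.com -> 10.0.0.2 (expiry=2+3=5). clock=2
Op 3: tick 3 -> clock=5. purged={b.com}
Op 4: insert b.com -> 10.0.0.4 (expiry=5+11=16). clock=5
Op 5: insert a.com -> 10.0.0.4 (expiry=5+11=16). clock=5
Op 6: insert a.com -> 10.0.0.4 (expiry=5+6=11). clock=5
Op 7: tick 3 -> clock=8.
Op 8: insert c.com -> 10.0.0.2 (expiry=8+1=9). clock=8
Op 9: insert b.com -> 10.0.0.4 (expiry=8+1=9). clock=8
Op 10: insert c.com -> 10.0.0.4 (expiry=8+10=18). clock=8
Op 11: tick 3 -> clock=11. purged={a.com,b.com}
Op 12: tick 2 -> clock=13.
Op 13: insert b.com -> 10.0.0.3 (expiry=13+4=17). clock=13
Op 14: tick 3 -> clock=16.
Op 15: insert a.com -> 10.0.0.4 (expiry=16+2=18). clock=16
Op 16: tick 4 -> clock=20. purged={a.com,b.com,c.com}
Op 17: tick 1 -> clock=21.
Op 18: insert a.com -> 10.0.0.2 (expiry=21+8=29). clock=21
Op 19: insert c.com -> 10.0.0.1 (expiry=21+11=32). clock=21
Op 20: insert a.com -> 10.0.0.3 (expiry=21+1=22). clock=21
lookup a.com: present, ip=10.0.0.3 expiry=22 > clock=21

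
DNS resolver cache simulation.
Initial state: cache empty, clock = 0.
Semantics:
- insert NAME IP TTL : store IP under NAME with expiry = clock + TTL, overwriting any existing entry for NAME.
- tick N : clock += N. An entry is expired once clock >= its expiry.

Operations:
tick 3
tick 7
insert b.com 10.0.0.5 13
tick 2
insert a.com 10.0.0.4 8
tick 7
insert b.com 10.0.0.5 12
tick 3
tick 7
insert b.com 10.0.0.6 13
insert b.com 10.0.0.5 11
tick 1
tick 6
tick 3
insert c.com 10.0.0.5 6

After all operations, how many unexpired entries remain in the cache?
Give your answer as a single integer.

Op 1: tick 3 -> clock=3.
Op 2: tick 7 -> clock=10.
Op 3: insert b.com -> 10.0.0.5 (expiry=10+13=23). clock=10
Op 4: tick 2 -> clock=12.
Op 5: insert a.com -> 10.0.0.4 (expiry=12+8=20). clock=12
Op 6: tick 7 -> clock=19.
Op 7: insert b.com -> 10.0.0.5 (expiry=19+12=31). clock=19
Op 8: tick 3 -> clock=22. purged={a.com}
Op 9: tick 7 -> clock=29.
Op 10: insert b.com -> 10.0.0.6 (expiry=29+13=42). clock=29
Op 11: insert b.com -> 10.0.0.5 (expiry=29+11=40). clock=29
Op 12: tick 1 -> clock=30.
Op 13: tick 6 -> clock=36.
Op 14: tick 3 -> clock=39.
Op 15: insert c.com -> 10.0.0.5 (expiry=39+6=45). clock=39
Final cache (unexpired): {b.com,c.com} -> size=2

Answer: 2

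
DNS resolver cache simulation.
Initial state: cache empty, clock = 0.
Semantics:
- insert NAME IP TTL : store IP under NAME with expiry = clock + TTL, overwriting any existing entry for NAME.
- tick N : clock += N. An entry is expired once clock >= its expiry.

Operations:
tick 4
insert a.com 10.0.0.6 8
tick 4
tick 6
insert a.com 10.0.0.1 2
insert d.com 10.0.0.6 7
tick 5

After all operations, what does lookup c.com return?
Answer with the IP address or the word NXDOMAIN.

Op 1: tick 4 -> clock=4.
Op 2: insert a.com -> 10.0.0.6 (expiry=4+8=12). clock=4
Op 3: tick 4 -> clock=8.
Op 4: tick 6 -> clock=14. purged={a.com}
Op 5: insert a.com -> 10.0.0.1 (expiry=14+2=16). clock=14
Op 6: insert d.com -> 10.0.0.6 (expiry=14+7=21). clock=14
Op 7: tick 5 -> clock=19. purged={a.com}
lookup c.com: not in cache (expired or never inserted)

Answer: NXDOMAIN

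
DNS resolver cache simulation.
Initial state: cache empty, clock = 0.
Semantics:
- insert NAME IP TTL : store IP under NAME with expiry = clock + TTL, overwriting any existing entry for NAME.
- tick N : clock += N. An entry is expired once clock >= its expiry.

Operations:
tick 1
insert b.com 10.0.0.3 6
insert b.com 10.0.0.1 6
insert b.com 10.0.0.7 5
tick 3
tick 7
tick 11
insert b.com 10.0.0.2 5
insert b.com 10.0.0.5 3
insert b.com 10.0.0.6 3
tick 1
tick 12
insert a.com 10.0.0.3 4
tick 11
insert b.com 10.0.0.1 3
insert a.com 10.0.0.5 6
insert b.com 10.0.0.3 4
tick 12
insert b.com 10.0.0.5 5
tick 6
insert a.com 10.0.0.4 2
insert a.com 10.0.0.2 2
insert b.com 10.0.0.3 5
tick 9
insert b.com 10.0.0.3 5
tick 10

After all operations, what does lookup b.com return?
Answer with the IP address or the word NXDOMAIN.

Answer: NXDOMAIN

Derivation:
Op 1: tick 1 -> clock=1.
Op 2: insert b.com -> 10.0.0.3 (expiry=1+6=7). clock=1
Op 3: insert b.com -> 10.0.0.1 (expiry=1+6=7). clock=1
Op 4: insert b.com -> 10.0.0.7 (expiry=1+5=6). clock=1
Op 5: tick 3 -> clock=4.
Op 6: tick 7 -> clock=11. purged={b.com}
Op 7: tick 11 -> clock=22.
Op 8: insert b.com -> 10.0.0.2 (expiry=22+5=27). clock=22
Op 9: insert b.com -> 10.0.0.5 (expiry=22+3=25). clock=22
Op 10: insert b.com -> 10.0.0.6 (expiry=22+3=25). clock=22
Op 11: tick 1 -> clock=23.
Op 12: tick 12 -> clock=35. purged={b.com}
Op 13: insert a.com -> 10.0.0.3 (expiry=35+4=39). clock=35
Op 14: tick 11 -> clock=46. purged={a.com}
Op 15: insert b.com -> 10.0.0.1 (expiry=46+3=49). clock=46
Op 16: insert a.com -> 10.0.0.5 (expiry=46+6=52). clock=46
Op 17: insert b.com -> 10.0.0.3 (expiry=46+4=50). clock=46
Op 18: tick 12 -> clock=58. purged={a.com,b.com}
Op 19: insert b.com -> 10.0.0.5 (expiry=58+5=63). clock=58
Op 20: tick 6 -> clock=64. purged={b.com}
Op 21: insert a.com -> 10.0.0.4 (expiry=64+2=66). clock=64
Op 22: insert a.com -> 10.0.0.2 (expiry=64+2=66). clock=64
Op 23: insert b.com -> 10.0.0.3 (expiry=64+5=69). clock=64
Op 24: tick 9 -> clock=73. purged={a.com,b.com}
Op 25: insert b.com -> 10.0.0.3 (expiry=73+5=78). clock=73
Op 26: tick 10 -> clock=83. purged={b.com}
lookup b.com: not in cache (expired or never inserted)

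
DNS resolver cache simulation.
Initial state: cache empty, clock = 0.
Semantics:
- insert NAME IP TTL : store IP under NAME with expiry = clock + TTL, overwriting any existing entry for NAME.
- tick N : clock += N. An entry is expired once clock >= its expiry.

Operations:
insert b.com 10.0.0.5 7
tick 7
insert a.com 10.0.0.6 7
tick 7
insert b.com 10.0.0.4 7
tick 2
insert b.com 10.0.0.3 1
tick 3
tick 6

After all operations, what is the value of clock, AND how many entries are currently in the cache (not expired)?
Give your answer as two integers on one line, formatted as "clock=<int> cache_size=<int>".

Answer: clock=25 cache_size=0

Derivation:
Op 1: insert b.com -> 10.0.0.5 (expiry=0+7=7). clock=0
Op 2: tick 7 -> clock=7. purged={b.com}
Op 3: insert a.com -> 10.0.0.6 (expiry=7+7=14). clock=7
Op 4: tick 7 -> clock=14. purged={a.com}
Op 5: insert b.com -> 10.0.0.4 (expiry=14+7=21). clock=14
Op 6: tick 2 -> clock=16.
Op 7: insert b.com -> 10.0.0.3 (expiry=16+1=17). clock=16
Op 8: tick 3 -> clock=19. purged={b.com}
Op 9: tick 6 -> clock=25.
Final clock = 25
Final cache (unexpired): {} -> size=0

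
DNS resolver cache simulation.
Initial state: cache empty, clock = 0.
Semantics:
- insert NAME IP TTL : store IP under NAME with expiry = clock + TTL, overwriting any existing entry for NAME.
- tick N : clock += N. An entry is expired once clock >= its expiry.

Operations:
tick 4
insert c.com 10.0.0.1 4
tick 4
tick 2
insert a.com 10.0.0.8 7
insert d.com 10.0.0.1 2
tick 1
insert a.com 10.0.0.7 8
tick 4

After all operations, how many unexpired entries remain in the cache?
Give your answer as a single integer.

Op 1: tick 4 -> clock=4.
Op 2: insert c.com -> 10.0.0.1 (expiry=4+4=8). clock=4
Op 3: tick 4 -> clock=8. purged={c.com}
Op 4: tick 2 -> clock=10.
Op 5: insert a.com -> 10.0.0.8 (expiry=10+7=17). clock=10
Op 6: insert d.com -> 10.0.0.1 (expiry=10+2=12). clock=10
Op 7: tick 1 -> clock=11.
Op 8: insert a.com -> 10.0.0.7 (expiry=11+8=19). clock=11
Op 9: tick 4 -> clock=15. purged={d.com}
Final cache (unexpired): {a.com} -> size=1

Answer: 1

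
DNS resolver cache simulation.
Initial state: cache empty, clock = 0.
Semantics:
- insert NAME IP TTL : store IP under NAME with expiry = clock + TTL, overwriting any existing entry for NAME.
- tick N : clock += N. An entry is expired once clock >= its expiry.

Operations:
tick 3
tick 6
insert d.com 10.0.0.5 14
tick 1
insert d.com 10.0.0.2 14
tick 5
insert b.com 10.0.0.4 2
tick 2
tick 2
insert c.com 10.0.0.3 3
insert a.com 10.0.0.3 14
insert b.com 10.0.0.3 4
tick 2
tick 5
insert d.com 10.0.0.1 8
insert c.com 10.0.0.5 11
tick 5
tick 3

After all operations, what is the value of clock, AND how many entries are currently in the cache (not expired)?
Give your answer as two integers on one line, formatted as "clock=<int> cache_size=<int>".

Answer: clock=34 cache_size=1

Derivation:
Op 1: tick 3 -> clock=3.
Op 2: tick 6 -> clock=9.
Op 3: insert d.com -> 10.0.0.5 (expiry=9+14=23). clock=9
Op 4: tick 1 -> clock=10.
Op 5: insert d.com -> 10.0.0.2 (expiry=10+14=24). clock=10
Op 6: tick 5 -> clock=15.
Op 7: insert b.com -> 10.0.0.4 (expiry=15+2=17). clock=15
Op 8: tick 2 -> clock=17. purged={b.com}
Op 9: tick 2 -> clock=19.
Op 10: insert c.com -> 10.0.0.3 (expiry=19+3=22). clock=19
Op 11: insert a.com -> 10.0.0.3 (expiry=19+14=33). clock=19
Op 12: insert b.com -> 10.0.0.3 (expiry=19+4=23). clock=19
Op 13: tick 2 -> clock=21.
Op 14: tick 5 -> clock=26. purged={b.com,c.com,d.com}
Op 15: insert d.com -> 10.0.0.1 (expiry=26+8=34). clock=26
Op 16: insert c.com -> 10.0.0.5 (expiry=26+11=37). clock=26
Op 17: tick 5 -> clock=31.
Op 18: tick 3 -> clock=34. purged={a.com,d.com}
Final clock = 34
Final cache (unexpired): {c.com} -> size=1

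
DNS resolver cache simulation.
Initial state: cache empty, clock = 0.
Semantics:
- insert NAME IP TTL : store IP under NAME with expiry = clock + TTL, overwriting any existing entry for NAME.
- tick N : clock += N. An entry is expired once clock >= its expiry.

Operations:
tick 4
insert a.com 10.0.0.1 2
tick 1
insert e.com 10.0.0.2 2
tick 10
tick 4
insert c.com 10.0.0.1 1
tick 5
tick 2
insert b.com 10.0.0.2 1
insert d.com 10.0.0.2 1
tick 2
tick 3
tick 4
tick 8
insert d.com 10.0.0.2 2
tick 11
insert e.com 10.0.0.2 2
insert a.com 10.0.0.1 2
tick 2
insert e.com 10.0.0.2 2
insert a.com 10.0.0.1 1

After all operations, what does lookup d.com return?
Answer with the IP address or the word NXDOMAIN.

Answer: NXDOMAIN

Derivation:
Op 1: tick 4 -> clock=4.
Op 2: insert a.com -> 10.0.0.1 (expiry=4+2=6). clock=4
Op 3: tick 1 -> clock=5.
Op 4: insert e.com -> 10.0.0.2 (expiry=5+2=7). clock=5
Op 5: tick 10 -> clock=15. purged={a.com,e.com}
Op 6: tick 4 -> clock=19.
Op 7: insert c.com -> 10.0.0.1 (expiry=19+1=20). clock=19
Op 8: tick 5 -> clock=24. purged={c.com}
Op 9: tick 2 -> clock=26.
Op 10: insert b.com -> 10.0.0.2 (expiry=26+1=27). clock=26
Op 11: insert d.com -> 10.0.0.2 (expiry=26+1=27). clock=26
Op 12: tick 2 -> clock=28. purged={b.com,d.com}
Op 13: tick 3 -> clock=31.
Op 14: tick 4 -> clock=35.
Op 15: tick 8 -> clock=43.
Op 16: insert d.com -> 10.0.0.2 (expiry=43+2=45). clock=43
Op 17: tick 11 -> clock=54. purged={d.com}
Op 18: insert e.com -> 10.0.0.2 (expiry=54+2=56). clock=54
Op 19: insert a.com -> 10.0.0.1 (expiry=54+2=56). clock=54
Op 20: tick 2 -> clock=56. purged={a.com,e.com}
Op 21: insert e.com -> 10.0.0.2 (expiry=56+2=58). clock=56
Op 22: insert a.com -> 10.0.0.1 (expiry=56+1=57). clock=56
lookup d.com: not in cache (expired or never inserted)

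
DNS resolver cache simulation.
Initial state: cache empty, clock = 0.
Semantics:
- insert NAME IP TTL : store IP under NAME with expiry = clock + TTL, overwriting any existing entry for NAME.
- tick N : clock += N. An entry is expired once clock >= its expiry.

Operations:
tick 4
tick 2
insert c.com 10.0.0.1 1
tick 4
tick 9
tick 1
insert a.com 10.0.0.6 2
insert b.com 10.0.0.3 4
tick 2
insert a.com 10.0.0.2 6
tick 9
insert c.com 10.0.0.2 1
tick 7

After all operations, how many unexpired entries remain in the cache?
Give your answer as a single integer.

Answer: 0

Derivation:
Op 1: tick 4 -> clock=4.
Op 2: tick 2 -> clock=6.
Op 3: insert c.com -> 10.0.0.1 (expiry=6+1=7). clock=6
Op 4: tick 4 -> clock=10. purged={c.com}
Op 5: tick 9 -> clock=19.
Op 6: tick 1 -> clock=20.
Op 7: insert a.com -> 10.0.0.6 (expiry=20+2=22). clock=20
Op 8: insert b.com -> 10.0.0.3 (expiry=20+4=24). clock=20
Op 9: tick 2 -> clock=22. purged={a.com}
Op 10: insert a.com -> 10.0.0.2 (expiry=22+6=28). clock=22
Op 11: tick 9 -> clock=31. purged={a.com,b.com}
Op 12: insert c.com -> 10.0.0.2 (expiry=31+1=32). clock=31
Op 13: tick 7 -> clock=38. purged={c.com}
Final cache (unexpired): {} -> size=0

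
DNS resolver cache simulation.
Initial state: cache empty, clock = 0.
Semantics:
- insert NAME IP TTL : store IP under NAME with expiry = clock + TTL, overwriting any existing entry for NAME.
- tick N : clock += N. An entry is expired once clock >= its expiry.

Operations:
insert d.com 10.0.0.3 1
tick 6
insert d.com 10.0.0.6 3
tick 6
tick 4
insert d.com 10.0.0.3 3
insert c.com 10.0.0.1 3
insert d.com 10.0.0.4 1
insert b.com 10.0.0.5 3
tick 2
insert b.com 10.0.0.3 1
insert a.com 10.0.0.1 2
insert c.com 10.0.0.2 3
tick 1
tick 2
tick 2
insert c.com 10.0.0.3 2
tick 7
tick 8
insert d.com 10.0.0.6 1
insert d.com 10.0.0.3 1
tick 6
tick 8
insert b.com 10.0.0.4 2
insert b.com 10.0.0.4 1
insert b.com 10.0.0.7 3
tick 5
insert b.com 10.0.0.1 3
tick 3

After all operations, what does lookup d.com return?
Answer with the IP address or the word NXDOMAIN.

Op 1: insert d.com -> 10.0.0.3 (expiry=0+1=1). clock=0
Op 2: tick 6 -> clock=6. purged={d.com}
Op 3: insert d.com -> 10.0.0.6 (expiry=6+3=9). clock=6
Op 4: tick 6 -> clock=12. purged={d.com}
Op 5: tick 4 -> clock=16.
Op 6: insert d.com -> 10.0.0.3 (expiry=16+3=19). clock=16
Op 7: insert c.com -> 10.0.0.1 (expiry=16+3=19). clock=16
Op 8: insert d.com -> 10.0.0.4 (expiry=16+1=17). clock=16
Op 9: insert b.com -> 10.0.0.5 (expiry=16+3=19). clock=16
Op 10: tick 2 -> clock=18. purged={d.com}
Op 11: insert b.com -> 10.0.0.3 (expiry=18+1=19). clock=18
Op 12: insert a.com -> 10.0.0.1 (expiry=18+2=20). clock=18
Op 13: insert c.com -> 10.0.0.2 (expiry=18+3=21). clock=18
Op 14: tick 1 -> clock=19. purged={b.com}
Op 15: tick 2 -> clock=21. purged={a.com,c.com}
Op 16: tick 2 -> clock=23.
Op 17: insert c.com -> 10.0.0.3 (expiry=23+2=25). clock=23
Op 18: tick 7 -> clock=30. purged={c.com}
Op 19: tick 8 -> clock=38.
Op 20: insert d.com -> 10.0.0.6 (expiry=38+1=39). clock=38
Op 21: insert d.com -> 10.0.0.3 (expiry=38+1=39). clock=38
Op 22: tick 6 -> clock=44. purged={d.com}
Op 23: tick 8 -> clock=52.
Op 24: insert b.com -> 10.0.0.4 (expiry=52+2=54). clock=52
Op 25: insert b.com -> 10.0.0.4 (expiry=52+1=53). clock=52
Op 26: insert b.com -> 10.0.0.7 (expiry=52+3=55). clock=52
Op 27: tick 5 -> clock=57. purged={b.com}
Op 28: insert b.com -> 10.0.0.1 (expiry=57+3=60). clock=57
Op 29: tick 3 -> clock=60. purged={b.com}
lookup d.com: not in cache (expired or never inserted)

Answer: NXDOMAIN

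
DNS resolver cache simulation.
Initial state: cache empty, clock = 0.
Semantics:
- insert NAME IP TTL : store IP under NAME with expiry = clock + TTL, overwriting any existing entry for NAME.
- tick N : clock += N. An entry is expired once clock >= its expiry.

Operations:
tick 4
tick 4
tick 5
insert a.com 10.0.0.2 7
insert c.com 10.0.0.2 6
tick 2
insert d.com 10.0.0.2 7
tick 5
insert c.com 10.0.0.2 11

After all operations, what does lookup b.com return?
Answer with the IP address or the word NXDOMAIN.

Op 1: tick 4 -> clock=4.
Op 2: tick 4 -> clock=8.
Op 3: tick 5 -> clock=13.
Op 4: insert a.com -> 10.0.0.2 (expiry=13+7=20). clock=13
Op 5: insert c.com -> 10.0.0.2 (expiry=13+6=19). clock=13
Op 6: tick 2 -> clock=15.
Op 7: insert d.com -> 10.0.0.2 (expiry=15+7=22). clock=15
Op 8: tick 5 -> clock=20. purged={a.com,c.com}
Op 9: insert c.com -> 10.0.0.2 (expiry=20+11=31). clock=20
lookup b.com: not in cache (expired or never inserted)

Answer: NXDOMAIN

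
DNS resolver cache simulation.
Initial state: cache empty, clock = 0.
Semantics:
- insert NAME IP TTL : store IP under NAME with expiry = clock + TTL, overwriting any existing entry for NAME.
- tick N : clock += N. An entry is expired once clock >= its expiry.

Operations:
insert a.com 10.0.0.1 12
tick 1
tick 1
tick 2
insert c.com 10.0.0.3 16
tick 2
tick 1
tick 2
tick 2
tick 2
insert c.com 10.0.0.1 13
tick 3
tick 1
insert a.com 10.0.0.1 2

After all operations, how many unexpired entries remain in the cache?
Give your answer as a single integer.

Answer: 2

Derivation:
Op 1: insert a.com -> 10.0.0.1 (expiry=0+12=12). clock=0
Op 2: tick 1 -> clock=1.
Op 3: tick 1 -> clock=2.
Op 4: tick 2 -> clock=4.
Op 5: insert c.com -> 10.0.0.3 (expiry=4+16=20). clock=4
Op 6: tick 2 -> clock=6.
Op 7: tick 1 -> clock=7.
Op 8: tick 2 -> clock=9.
Op 9: tick 2 -> clock=11.
Op 10: tick 2 -> clock=13. purged={a.com}
Op 11: insert c.com -> 10.0.0.1 (expiry=13+13=26). clock=13
Op 12: tick 3 -> clock=16.
Op 13: tick 1 -> clock=17.
Op 14: insert a.com -> 10.0.0.1 (expiry=17+2=19). clock=17
Final cache (unexpired): {a.com,c.com} -> size=2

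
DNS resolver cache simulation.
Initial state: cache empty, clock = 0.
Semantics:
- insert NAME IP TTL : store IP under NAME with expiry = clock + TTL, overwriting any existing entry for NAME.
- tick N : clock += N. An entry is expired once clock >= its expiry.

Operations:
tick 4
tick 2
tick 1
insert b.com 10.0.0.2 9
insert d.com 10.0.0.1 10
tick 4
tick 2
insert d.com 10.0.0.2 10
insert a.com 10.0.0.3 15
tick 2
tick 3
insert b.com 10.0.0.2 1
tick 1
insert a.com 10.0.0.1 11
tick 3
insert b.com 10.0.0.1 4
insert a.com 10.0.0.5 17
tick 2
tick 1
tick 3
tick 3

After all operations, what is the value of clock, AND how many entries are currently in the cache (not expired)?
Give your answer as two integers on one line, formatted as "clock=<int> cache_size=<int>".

Op 1: tick 4 -> clock=4.
Op 2: tick 2 -> clock=6.
Op 3: tick 1 -> clock=7.
Op 4: insert b.com -> 10.0.0.2 (expiry=7+9=16). clock=7
Op 5: insert d.com -> 10.0.0.1 (expiry=7+10=17). clock=7
Op 6: tick 4 -> clock=11.
Op 7: tick 2 -> clock=13.
Op 8: insert d.com -> 10.0.0.2 (expiry=13+10=23). clock=13
Op 9: insert a.com -> 10.0.0.3 (expiry=13+15=28). clock=13
Op 10: tick 2 -> clock=15.
Op 11: tick 3 -> clock=18. purged={b.com}
Op 12: insert b.com -> 10.0.0.2 (expiry=18+1=19). clock=18
Op 13: tick 1 -> clock=19. purged={b.com}
Op 14: insert a.com -> 10.0.0.1 (expiry=19+11=30). clock=19
Op 15: tick 3 -> clock=22.
Op 16: insert b.com -> 10.0.0.1 (expiry=22+4=26). clock=22
Op 17: insert a.com -> 10.0.0.5 (expiry=22+17=39). clock=22
Op 18: tick 2 -> clock=24. purged={d.com}
Op 19: tick 1 -> clock=25.
Op 20: tick 3 -> clock=28. purged={b.com}
Op 21: tick 3 -> clock=31.
Final clock = 31
Final cache (unexpired): {a.com} -> size=1

Answer: clock=31 cache_size=1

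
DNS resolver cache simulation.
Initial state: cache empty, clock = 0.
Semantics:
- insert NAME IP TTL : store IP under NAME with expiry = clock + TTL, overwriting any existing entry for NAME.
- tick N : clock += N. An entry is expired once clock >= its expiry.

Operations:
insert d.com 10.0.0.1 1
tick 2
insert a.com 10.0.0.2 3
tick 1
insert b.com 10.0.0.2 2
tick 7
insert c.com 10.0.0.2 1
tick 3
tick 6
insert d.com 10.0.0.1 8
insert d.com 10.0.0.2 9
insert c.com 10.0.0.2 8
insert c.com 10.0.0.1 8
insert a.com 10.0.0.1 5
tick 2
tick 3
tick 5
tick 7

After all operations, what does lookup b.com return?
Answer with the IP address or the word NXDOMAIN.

Op 1: insert d.com -> 10.0.0.1 (expiry=0+1=1). clock=0
Op 2: tick 2 -> clock=2. purged={d.com}
Op 3: insert a.com -> 10.0.0.2 (expiry=2+3=5). clock=2
Op 4: tick 1 -> clock=3.
Op 5: insert b.com -> 10.0.0.2 (expiry=3+2=5). clock=3
Op 6: tick 7 -> clock=10. purged={a.com,b.com}
Op 7: insert c.com -> 10.0.0.2 (expiry=10+1=11). clock=10
Op 8: tick 3 -> clock=13. purged={c.com}
Op 9: tick 6 -> clock=19.
Op 10: insert d.com -> 10.0.0.1 (expiry=19+8=27). clock=19
Op 11: insert d.com -> 10.0.0.2 (expiry=19+9=28). clock=19
Op 12: insert c.com -> 10.0.0.2 (expiry=19+8=27). clock=19
Op 13: insert c.com -> 10.0.0.1 (expiry=19+8=27). clock=19
Op 14: insert a.com -> 10.0.0.1 (expiry=19+5=24). clock=19
Op 15: tick 2 -> clock=21.
Op 16: tick 3 -> clock=24. purged={a.com}
Op 17: tick 5 -> clock=29. purged={c.com,d.com}
Op 18: tick 7 -> clock=36.
lookup b.com: not in cache (expired or never inserted)

Answer: NXDOMAIN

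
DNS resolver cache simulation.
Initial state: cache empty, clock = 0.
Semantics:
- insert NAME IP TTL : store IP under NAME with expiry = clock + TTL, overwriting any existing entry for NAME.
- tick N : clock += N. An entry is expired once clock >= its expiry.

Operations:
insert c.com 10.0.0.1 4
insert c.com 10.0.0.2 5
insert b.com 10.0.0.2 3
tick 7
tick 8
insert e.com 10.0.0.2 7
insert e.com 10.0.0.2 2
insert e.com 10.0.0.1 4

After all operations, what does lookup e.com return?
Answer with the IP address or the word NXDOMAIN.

Answer: 10.0.0.1

Derivation:
Op 1: insert c.com -> 10.0.0.1 (expiry=0+4=4). clock=0
Op 2: insert c.com -> 10.0.0.2 (expiry=0+5=5). clock=0
Op 3: insert b.com -> 10.0.0.2 (expiry=0+3=3). clock=0
Op 4: tick 7 -> clock=7. purged={b.com,c.com}
Op 5: tick 8 -> clock=15.
Op 6: insert e.com -> 10.0.0.2 (expiry=15+7=22). clock=15
Op 7: insert e.com -> 10.0.0.2 (expiry=15+2=17). clock=15
Op 8: insert e.com -> 10.0.0.1 (expiry=15+4=19). clock=15
lookup e.com: present, ip=10.0.0.1 expiry=19 > clock=15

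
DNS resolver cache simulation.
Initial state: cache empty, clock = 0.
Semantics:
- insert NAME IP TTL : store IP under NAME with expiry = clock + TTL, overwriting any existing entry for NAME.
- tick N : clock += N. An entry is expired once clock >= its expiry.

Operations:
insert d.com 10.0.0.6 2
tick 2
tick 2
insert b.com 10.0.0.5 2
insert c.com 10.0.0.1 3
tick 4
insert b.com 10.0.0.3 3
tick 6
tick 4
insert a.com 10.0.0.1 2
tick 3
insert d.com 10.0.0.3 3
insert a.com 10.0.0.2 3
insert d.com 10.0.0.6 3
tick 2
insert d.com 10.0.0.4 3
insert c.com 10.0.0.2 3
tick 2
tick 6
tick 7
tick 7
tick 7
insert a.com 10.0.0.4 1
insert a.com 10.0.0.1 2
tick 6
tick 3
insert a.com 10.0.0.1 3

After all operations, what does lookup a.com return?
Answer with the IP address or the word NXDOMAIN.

Answer: 10.0.0.1

Derivation:
Op 1: insert d.com -> 10.0.0.6 (expiry=0+2=2). clock=0
Op 2: tick 2 -> clock=2. purged={d.com}
Op 3: tick 2 -> clock=4.
Op 4: insert b.com -> 10.0.0.5 (expiry=4+2=6). clock=4
Op 5: insert c.com -> 10.0.0.1 (expiry=4+3=7). clock=4
Op 6: tick 4 -> clock=8. purged={b.com,c.com}
Op 7: insert b.com -> 10.0.0.3 (expiry=8+3=11). clock=8
Op 8: tick 6 -> clock=14. purged={b.com}
Op 9: tick 4 -> clock=18.
Op 10: insert a.com -> 10.0.0.1 (expiry=18+2=20). clock=18
Op 11: tick 3 -> clock=21. purged={a.com}
Op 12: insert d.com -> 10.0.0.3 (expiry=21+3=24). clock=21
Op 13: insert a.com -> 10.0.0.2 (expiry=21+3=24). clock=21
Op 14: insert d.com -> 10.0.0.6 (expiry=21+3=24). clock=21
Op 15: tick 2 -> clock=23.
Op 16: insert d.com -> 10.0.0.4 (expiry=23+3=26). clock=23
Op 17: insert c.com -> 10.0.0.2 (expiry=23+3=26). clock=23
Op 18: tick 2 -> clock=25. purged={a.com}
Op 19: tick 6 -> clock=31. purged={c.com,d.com}
Op 20: tick 7 -> clock=38.
Op 21: tick 7 -> clock=45.
Op 22: tick 7 -> clock=52.
Op 23: insert a.com -> 10.0.0.4 (expiry=52+1=53). clock=52
Op 24: insert a.com -> 10.0.0.1 (expiry=52+2=54). clock=52
Op 25: tick 6 -> clock=58. purged={a.com}
Op 26: tick 3 -> clock=61.
Op 27: insert a.com -> 10.0.0.1 (expiry=61+3=64). clock=61
lookup a.com: present, ip=10.0.0.1 expiry=64 > clock=61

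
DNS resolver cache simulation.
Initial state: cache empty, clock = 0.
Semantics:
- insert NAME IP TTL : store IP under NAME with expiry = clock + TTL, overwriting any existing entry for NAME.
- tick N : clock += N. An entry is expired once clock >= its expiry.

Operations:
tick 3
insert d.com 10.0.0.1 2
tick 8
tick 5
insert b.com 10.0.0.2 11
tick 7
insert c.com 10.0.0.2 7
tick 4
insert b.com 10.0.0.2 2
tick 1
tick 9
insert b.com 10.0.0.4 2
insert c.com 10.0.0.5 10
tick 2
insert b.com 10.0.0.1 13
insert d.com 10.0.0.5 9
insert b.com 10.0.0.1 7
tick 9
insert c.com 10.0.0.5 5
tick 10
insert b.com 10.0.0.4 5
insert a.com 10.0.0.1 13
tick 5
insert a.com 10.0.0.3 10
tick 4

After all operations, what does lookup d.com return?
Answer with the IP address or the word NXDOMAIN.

Op 1: tick 3 -> clock=3.
Op 2: insert d.com -> 10.0.0.1 (expiry=3+2=5). clock=3
Op 3: tick 8 -> clock=11. purged={d.com}
Op 4: tick 5 -> clock=16.
Op 5: insert b.com -> 10.0.0.2 (expiry=16+11=27). clock=16
Op 6: tick 7 -> clock=23.
Op 7: insert c.com -> 10.0.0.2 (expiry=23+7=30). clock=23
Op 8: tick 4 -> clock=27. purged={b.com}
Op 9: insert b.com -> 10.0.0.2 (expiry=27+2=29). clock=27
Op 10: tick 1 -> clock=28.
Op 11: tick 9 -> clock=37. purged={b.com,c.com}
Op 12: insert b.com -> 10.0.0.4 (expiry=37+2=39). clock=37
Op 13: insert c.com -> 10.0.0.5 (expiry=37+10=47). clock=37
Op 14: tick 2 -> clock=39. purged={b.com}
Op 15: insert b.com -> 10.0.0.1 (expiry=39+13=52). clock=39
Op 16: insert d.com -> 10.0.0.5 (expiry=39+9=48). clock=39
Op 17: insert b.com -> 10.0.0.1 (expiry=39+7=46). clock=39
Op 18: tick 9 -> clock=48. purged={b.com,c.com,d.com}
Op 19: insert c.com -> 10.0.0.5 (expiry=48+5=53). clock=48
Op 20: tick 10 -> clock=58. purged={c.com}
Op 21: insert b.com -> 10.0.0.4 (expiry=58+5=63). clock=58
Op 22: insert a.com -> 10.0.0.1 (expiry=58+13=71). clock=58
Op 23: tick 5 -> clock=63. purged={b.com}
Op 24: insert a.com -> 10.0.0.3 (expiry=63+10=73). clock=63
Op 25: tick 4 -> clock=67.
lookup d.com: not in cache (expired or never inserted)

Answer: NXDOMAIN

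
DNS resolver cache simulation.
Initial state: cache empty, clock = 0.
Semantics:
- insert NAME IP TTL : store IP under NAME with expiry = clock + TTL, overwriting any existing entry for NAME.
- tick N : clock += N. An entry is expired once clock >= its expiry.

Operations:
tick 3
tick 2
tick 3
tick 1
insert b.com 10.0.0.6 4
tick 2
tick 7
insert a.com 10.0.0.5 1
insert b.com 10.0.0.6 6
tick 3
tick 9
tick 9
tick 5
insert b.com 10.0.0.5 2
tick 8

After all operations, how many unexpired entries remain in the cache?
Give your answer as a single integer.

Op 1: tick 3 -> clock=3.
Op 2: tick 2 -> clock=5.
Op 3: tick 3 -> clock=8.
Op 4: tick 1 -> clock=9.
Op 5: insert b.com -> 10.0.0.6 (expiry=9+4=13). clock=9
Op 6: tick 2 -> clock=11.
Op 7: tick 7 -> clock=18. purged={b.com}
Op 8: insert a.com -> 10.0.0.5 (expiry=18+1=19). clock=18
Op 9: insert b.com -> 10.0.0.6 (expiry=18+6=24). clock=18
Op 10: tick 3 -> clock=21. purged={a.com}
Op 11: tick 9 -> clock=30. purged={b.com}
Op 12: tick 9 -> clock=39.
Op 13: tick 5 -> clock=44.
Op 14: insert b.com -> 10.0.0.5 (expiry=44+2=46). clock=44
Op 15: tick 8 -> clock=52. purged={b.com}
Final cache (unexpired): {} -> size=0

Answer: 0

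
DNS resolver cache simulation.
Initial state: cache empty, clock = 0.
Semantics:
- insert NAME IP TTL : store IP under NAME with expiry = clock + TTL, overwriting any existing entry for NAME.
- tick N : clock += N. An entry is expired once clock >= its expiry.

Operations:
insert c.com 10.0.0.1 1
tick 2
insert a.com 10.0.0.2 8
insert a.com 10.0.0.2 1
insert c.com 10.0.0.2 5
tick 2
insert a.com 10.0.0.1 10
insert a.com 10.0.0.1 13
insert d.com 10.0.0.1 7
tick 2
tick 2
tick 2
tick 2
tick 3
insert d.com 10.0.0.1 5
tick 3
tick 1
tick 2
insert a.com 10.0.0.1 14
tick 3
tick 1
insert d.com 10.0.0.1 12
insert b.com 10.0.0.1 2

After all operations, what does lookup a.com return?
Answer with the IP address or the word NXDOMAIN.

Op 1: insert c.com -> 10.0.0.1 (expiry=0+1=1). clock=0
Op 2: tick 2 -> clock=2. purged={c.com}
Op 3: insert a.com -> 10.0.0.2 (expiry=2+8=10). clock=2
Op 4: insert a.com -> 10.0.0.2 (expiry=2+1=3). clock=2
Op 5: insert c.com -> 10.0.0.2 (expiry=2+5=7). clock=2
Op 6: tick 2 -> clock=4. purged={a.com}
Op 7: insert a.com -> 10.0.0.1 (expiry=4+10=14). clock=4
Op 8: insert a.com -> 10.0.0.1 (expiry=4+13=17). clock=4
Op 9: insert d.com -> 10.0.0.1 (expiry=4+7=11). clock=4
Op 10: tick 2 -> clock=6.
Op 11: tick 2 -> clock=8. purged={c.com}
Op 12: tick 2 -> clock=10.
Op 13: tick 2 -> clock=12. purged={d.com}
Op 14: tick 3 -> clock=15.
Op 15: insert d.com -> 10.0.0.1 (expiry=15+5=20). clock=15
Op 16: tick 3 -> clock=18. purged={a.com}
Op 17: tick 1 -> clock=19.
Op 18: tick 2 -> clock=21. purged={d.com}
Op 19: insert a.com -> 10.0.0.1 (expiry=21+14=35). clock=21
Op 20: tick 3 -> clock=24.
Op 21: tick 1 -> clock=25.
Op 22: insert d.com -> 10.0.0.1 (expiry=25+12=37). clock=25
Op 23: insert b.com -> 10.0.0.1 (expiry=25+2=27). clock=25
lookup a.com: present, ip=10.0.0.1 expiry=35 > clock=25

Answer: 10.0.0.1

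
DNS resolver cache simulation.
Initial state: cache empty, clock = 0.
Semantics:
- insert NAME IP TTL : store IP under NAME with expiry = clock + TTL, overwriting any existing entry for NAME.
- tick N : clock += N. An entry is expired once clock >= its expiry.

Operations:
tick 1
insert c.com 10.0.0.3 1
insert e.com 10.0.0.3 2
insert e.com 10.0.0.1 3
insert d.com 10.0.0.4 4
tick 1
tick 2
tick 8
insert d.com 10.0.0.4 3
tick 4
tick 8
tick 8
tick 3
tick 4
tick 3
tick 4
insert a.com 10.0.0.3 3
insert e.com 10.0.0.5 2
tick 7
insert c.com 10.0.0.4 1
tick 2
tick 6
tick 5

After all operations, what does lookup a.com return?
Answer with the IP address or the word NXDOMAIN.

Answer: NXDOMAIN

Derivation:
Op 1: tick 1 -> clock=1.
Op 2: insert c.com -> 10.0.0.3 (expiry=1+1=2). clock=1
Op 3: insert e.com -> 10.0.0.3 (expiry=1+2=3). clock=1
Op 4: insert e.com -> 10.0.0.1 (expiry=1+3=4). clock=1
Op 5: insert d.com -> 10.0.0.4 (expiry=1+4=5). clock=1
Op 6: tick 1 -> clock=2. purged={c.com}
Op 7: tick 2 -> clock=4. purged={e.com}
Op 8: tick 8 -> clock=12. purged={d.com}
Op 9: insert d.com -> 10.0.0.4 (expiry=12+3=15). clock=12
Op 10: tick 4 -> clock=16. purged={d.com}
Op 11: tick 8 -> clock=24.
Op 12: tick 8 -> clock=32.
Op 13: tick 3 -> clock=35.
Op 14: tick 4 -> clock=39.
Op 15: tick 3 -> clock=42.
Op 16: tick 4 -> clock=46.
Op 17: insert a.com -> 10.0.0.3 (expiry=46+3=49). clock=46
Op 18: insert e.com -> 10.0.0.5 (expiry=46+2=48). clock=46
Op 19: tick 7 -> clock=53. purged={a.com,e.com}
Op 20: insert c.com -> 10.0.0.4 (expiry=53+1=54). clock=53
Op 21: tick 2 -> clock=55. purged={c.com}
Op 22: tick 6 -> clock=61.
Op 23: tick 5 -> clock=66.
lookup a.com: not in cache (expired or never inserted)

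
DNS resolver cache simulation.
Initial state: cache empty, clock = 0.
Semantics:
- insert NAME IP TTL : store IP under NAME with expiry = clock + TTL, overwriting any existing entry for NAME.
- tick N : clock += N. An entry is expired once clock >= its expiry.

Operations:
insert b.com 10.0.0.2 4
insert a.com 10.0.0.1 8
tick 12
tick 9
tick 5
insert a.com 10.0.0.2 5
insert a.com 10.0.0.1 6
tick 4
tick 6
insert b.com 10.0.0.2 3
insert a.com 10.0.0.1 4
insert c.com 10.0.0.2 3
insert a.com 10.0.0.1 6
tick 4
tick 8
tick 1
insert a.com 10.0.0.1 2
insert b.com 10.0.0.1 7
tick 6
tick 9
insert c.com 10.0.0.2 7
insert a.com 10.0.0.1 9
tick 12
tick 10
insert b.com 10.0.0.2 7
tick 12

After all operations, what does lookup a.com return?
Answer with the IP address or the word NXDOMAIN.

Op 1: insert b.com -> 10.0.0.2 (expiry=0+4=4). clock=0
Op 2: insert a.com -> 10.0.0.1 (expiry=0+8=8). clock=0
Op 3: tick 12 -> clock=12. purged={a.com,b.com}
Op 4: tick 9 -> clock=21.
Op 5: tick 5 -> clock=26.
Op 6: insert a.com -> 10.0.0.2 (expiry=26+5=31). clock=26
Op 7: insert a.com -> 10.0.0.1 (expiry=26+6=32). clock=26
Op 8: tick 4 -> clock=30.
Op 9: tick 6 -> clock=36. purged={a.com}
Op 10: insert b.com -> 10.0.0.2 (expiry=36+3=39). clock=36
Op 11: insert a.com -> 10.0.0.1 (expiry=36+4=40). clock=36
Op 12: insert c.com -> 10.0.0.2 (expiry=36+3=39). clock=36
Op 13: insert a.com -> 10.0.0.1 (expiry=36+6=42). clock=36
Op 14: tick 4 -> clock=40. purged={b.com,c.com}
Op 15: tick 8 -> clock=48. purged={a.com}
Op 16: tick 1 -> clock=49.
Op 17: insert a.com -> 10.0.0.1 (expiry=49+2=51). clock=49
Op 18: insert b.com -> 10.0.0.1 (expiry=49+7=56). clock=49
Op 19: tick 6 -> clock=55. purged={a.com}
Op 20: tick 9 -> clock=64. purged={b.com}
Op 21: insert c.com -> 10.0.0.2 (expiry=64+7=71). clock=64
Op 22: insert a.com -> 10.0.0.1 (expiry=64+9=73). clock=64
Op 23: tick 12 -> clock=76. purged={a.com,c.com}
Op 24: tick 10 -> clock=86.
Op 25: insert b.com -> 10.0.0.2 (expiry=86+7=93). clock=86
Op 26: tick 12 -> clock=98. purged={b.com}
lookup a.com: not in cache (expired or never inserted)

Answer: NXDOMAIN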